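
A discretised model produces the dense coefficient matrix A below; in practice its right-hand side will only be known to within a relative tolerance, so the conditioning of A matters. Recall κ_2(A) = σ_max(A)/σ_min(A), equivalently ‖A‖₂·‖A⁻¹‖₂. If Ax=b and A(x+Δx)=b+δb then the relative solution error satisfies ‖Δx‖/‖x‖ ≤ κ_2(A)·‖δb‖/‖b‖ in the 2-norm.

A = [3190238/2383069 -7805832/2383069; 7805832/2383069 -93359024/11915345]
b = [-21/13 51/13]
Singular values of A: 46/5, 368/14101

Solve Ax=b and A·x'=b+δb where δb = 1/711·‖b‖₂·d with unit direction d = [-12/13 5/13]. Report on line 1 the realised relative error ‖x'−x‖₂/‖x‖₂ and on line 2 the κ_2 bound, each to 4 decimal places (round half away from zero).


0.0020
0.4958

largest singular value 46/5, smallest 368/14101
condition number: (46/5) ÷ (368/14101) = 352.5250
perturbation bound = 352.5250·1/711 = 0.4958
solve Ax = b  →  x = [106.2366 43.9120]
2-norm of b is 4.2426; of x, 114.9543
with δb = [-0.0055 0.0023], A·Δx = δb → ‖Δx‖ = 0.2286
dividing the unrounded norms, ‖Δx‖/‖x‖ = 0.0020
so the bound overstates the realised error by a factor of ≈ 249.2738 (computed from the unrounded values)


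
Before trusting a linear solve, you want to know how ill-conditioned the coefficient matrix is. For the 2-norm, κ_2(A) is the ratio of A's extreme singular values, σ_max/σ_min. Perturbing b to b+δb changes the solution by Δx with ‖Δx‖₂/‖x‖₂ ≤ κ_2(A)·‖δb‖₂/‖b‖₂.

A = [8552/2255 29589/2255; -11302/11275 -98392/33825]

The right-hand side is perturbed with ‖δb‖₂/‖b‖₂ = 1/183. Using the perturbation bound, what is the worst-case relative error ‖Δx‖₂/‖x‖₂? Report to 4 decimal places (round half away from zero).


form AᵀA = [1163684/75625 11951464/226875; 11951464/226875 122944969/680625] with trace 213469/1089 and determinant 4900/1089
eigenvalues of AᵀA: λ = (tr ± √(tr²−4·det))/2 = 196, 25/1089
so κ_2 = √(196 / (25/1089)) = 92.4000
bound on ‖Δx‖/‖x‖: κ·ε = 92.4000·1/183 = 0.5049

0.5049


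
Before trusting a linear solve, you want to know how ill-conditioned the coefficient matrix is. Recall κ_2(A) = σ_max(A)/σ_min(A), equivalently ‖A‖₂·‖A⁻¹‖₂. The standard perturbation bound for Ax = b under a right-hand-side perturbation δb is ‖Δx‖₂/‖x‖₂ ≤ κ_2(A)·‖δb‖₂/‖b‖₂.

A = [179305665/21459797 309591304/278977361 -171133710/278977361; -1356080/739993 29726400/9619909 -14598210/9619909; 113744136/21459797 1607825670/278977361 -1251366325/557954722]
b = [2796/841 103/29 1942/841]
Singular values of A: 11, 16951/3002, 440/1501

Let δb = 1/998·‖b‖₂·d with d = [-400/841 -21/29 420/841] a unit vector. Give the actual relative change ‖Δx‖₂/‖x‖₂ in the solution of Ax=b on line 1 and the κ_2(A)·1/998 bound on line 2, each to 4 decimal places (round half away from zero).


0.0018
0.0376

σ_max = 11, σ_min = 440/1501
condition number: 11 ÷ (440/1501) = 37.5250
worst-case relative error ≤ 37.5250 × 1/998 = 0.0376
solve Ax = b  →  x = [0.1542 -3.4897 -9.6329]
‖b‖ = 5.3852, ‖x‖ = 10.2467
Δx = A⁻¹·δb where δb = 1/998·5.3852·d; ‖Δx‖ = 0.0184
dividing the unrounded norms, ‖Δx‖/‖x‖ = 0.0018
tightness: 0.0018 against a bound of 0.0376 (unrounded ratio ≈ 0.0478)


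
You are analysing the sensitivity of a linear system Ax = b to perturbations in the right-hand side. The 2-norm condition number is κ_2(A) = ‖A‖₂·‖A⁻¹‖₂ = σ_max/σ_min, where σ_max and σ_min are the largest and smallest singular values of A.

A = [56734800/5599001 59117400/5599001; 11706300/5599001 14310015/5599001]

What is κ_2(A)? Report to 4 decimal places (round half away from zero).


58.8625

AᵀA = [1996356330000/18648906721 2094902554500/18648906721; 2094902554500/18648906721 2200858722225/18648906721]; tr = 4990743225/22174681, det = 324000000/22174681
char-poly roots: 225 and 1440000/22174681
κ_2(A) = √(λ_max/λ_min) = √(225 / (1440000/22174681)) = 58.8625


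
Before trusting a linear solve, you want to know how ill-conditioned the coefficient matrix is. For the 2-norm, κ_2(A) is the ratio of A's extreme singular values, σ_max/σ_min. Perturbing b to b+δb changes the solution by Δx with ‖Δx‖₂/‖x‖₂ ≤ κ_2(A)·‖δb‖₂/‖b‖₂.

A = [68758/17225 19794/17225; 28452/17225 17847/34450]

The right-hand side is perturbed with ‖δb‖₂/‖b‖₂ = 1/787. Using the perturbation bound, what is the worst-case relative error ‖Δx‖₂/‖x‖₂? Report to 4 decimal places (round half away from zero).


0.1515

M = AᵀA = [32764372/1755625 9555546/1755625; 9555546/1755625 11158137/7022500]. tr(M)=227545/11236, det(M)=81/2809
eigenvalues of AᵀA: λ = (tr ± √(tr²−4·det))/2 = 81/4, 4/2809
κ = σ_max/σ_min = (9/2)/(2/53) = 119.2500
bound on ‖Δx‖/‖x‖: κ·ε = 119.2500·1/787 = 0.1515


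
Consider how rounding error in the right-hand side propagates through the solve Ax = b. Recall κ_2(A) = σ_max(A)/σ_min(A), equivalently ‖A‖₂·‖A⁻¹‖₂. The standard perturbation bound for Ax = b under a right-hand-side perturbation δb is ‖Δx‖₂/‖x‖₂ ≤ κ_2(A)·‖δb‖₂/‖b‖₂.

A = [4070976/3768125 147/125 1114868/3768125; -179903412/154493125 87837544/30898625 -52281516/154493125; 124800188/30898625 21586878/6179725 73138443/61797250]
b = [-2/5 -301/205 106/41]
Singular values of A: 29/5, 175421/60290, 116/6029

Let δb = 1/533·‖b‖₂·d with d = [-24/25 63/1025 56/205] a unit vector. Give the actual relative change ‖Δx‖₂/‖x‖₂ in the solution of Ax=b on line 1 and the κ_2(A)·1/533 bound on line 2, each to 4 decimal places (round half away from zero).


σ_max = 29/5, σ_min = 116/6029
κ = σ_max/σ_min = (29/5)/(116/6029) = 301.4500
worst-case relative error ≤ 301.4500 × 1/533 = 0.5656
solve Ax = b  →  x = [-13.8466 -0.2243 50.1011]
‖b‖₂ = 3.0000 and ‖x‖₂ = 51.9798
δb = ε·‖b‖·d = [-0.0054 0.0003 0.0015]; solving A·Δx = δb gives ‖Δx‖ = 0.2925
relative error = 0.0056
realised/bound (from unrounded values) ≈ 0.0100

0.0056
0.5656


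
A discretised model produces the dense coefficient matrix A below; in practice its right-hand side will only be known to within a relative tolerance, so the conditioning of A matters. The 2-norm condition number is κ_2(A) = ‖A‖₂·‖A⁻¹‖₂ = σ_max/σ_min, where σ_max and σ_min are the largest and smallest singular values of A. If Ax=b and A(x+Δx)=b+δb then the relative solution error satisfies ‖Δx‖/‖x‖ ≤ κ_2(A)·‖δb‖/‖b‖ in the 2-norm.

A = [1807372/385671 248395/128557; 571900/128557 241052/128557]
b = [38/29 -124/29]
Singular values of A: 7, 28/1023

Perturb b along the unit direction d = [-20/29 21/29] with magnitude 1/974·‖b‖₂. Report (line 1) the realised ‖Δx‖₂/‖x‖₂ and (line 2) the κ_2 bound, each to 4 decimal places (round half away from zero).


0.0011
0.2626

largest singular value 7, smallest 28/1023
κ = σ_max/σ_min = 7/(28/1023) = 255.7500
perturbation bound = 255.7500·1/974 = 0.2626
solve Ax = b  →  x = [55.9451 -135.0110]
‖b‖ = 4.4721, ‖x‖ = 146.1431
Δx = A⁻¹·δb where δb = 1/974·4.4721·d; ‖Δx‖ = 0.1678
relative error = 0.0011
tightness: 0.0011 against a bound of 0.2626 (unrounded ratio ≈ 0.0044)


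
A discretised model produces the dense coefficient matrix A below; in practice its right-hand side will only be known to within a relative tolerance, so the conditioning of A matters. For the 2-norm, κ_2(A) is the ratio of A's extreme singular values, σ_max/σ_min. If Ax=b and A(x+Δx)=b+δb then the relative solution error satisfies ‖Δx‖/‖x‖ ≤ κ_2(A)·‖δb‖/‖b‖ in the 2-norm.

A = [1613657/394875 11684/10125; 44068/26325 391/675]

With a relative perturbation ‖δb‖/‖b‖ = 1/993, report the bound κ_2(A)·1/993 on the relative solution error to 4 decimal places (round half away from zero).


0.0489

form AᵀA = [17993114521/922640625 1748526976/307546875; 1748526976/307546875 170914081/102515625] with trace 31250146/1476225 and determinant 279841/1476225
char-poly roots: 529/25 and 529/59049
σ_max=√(529/25)=(23/5), σ_min=√(529/59049)=(23/243) → κ = 48.6000
bound on ‖Δx‖/‖x‖: κ·ε = 48.6000·1/993 = 0.0489


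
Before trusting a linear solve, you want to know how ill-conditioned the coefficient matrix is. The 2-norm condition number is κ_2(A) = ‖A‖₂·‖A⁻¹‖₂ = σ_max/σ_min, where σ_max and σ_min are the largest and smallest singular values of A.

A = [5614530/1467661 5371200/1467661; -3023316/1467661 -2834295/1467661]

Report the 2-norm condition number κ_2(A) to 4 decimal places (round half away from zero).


form AᵀA = [140703760404/7453386889 133999075980/7453386889; 133999075980/7453386889 127622898225/7453386889] with trace 319056669/8862529 and determinant 202500/8862529
λ_max, λ_min = (319056669/8862529 ± √101789979384885561/78544420275841)/2 = 36, 5625/8862529
κ = σ_max/σ_min = 6/(75/2977) = 238.1600

238.1600


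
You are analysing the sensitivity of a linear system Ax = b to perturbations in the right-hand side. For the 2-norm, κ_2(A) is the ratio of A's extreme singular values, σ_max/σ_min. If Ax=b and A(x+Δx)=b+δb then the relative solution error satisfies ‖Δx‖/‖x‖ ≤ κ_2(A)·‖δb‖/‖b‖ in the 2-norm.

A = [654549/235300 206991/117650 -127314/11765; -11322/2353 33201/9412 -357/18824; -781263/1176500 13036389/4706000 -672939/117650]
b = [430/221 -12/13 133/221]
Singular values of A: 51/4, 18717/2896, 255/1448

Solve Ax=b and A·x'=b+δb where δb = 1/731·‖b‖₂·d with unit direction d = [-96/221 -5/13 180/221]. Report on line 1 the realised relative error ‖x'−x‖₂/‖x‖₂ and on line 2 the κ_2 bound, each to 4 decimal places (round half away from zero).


0.0788
0.0990

from the listed singular values, σ₁ = 51/4, σ_n = 255/1448
condition number: (51/4) ÷ (255/1448) = 72.4000
κ_2(A)·‖δb‖/‖b‖ = 0.0990
solve Ax = b  →  x = [0.1501 -0.0577 -0.1506]
‖b‖₂ = 2.2361 and ‖x‖₂ = 0.2203
δb = ε·‖b‖·d = [-0.0013 -0.0012 0.0025]; solving A·Δx = δb gives ‖Δx‖ = 0.0174
realised ‖Δx‖/‖x‖ = 0.0788
so the bound overstates the realised error by a factor of ≈ 1.2563 (computed from the unrounded values)


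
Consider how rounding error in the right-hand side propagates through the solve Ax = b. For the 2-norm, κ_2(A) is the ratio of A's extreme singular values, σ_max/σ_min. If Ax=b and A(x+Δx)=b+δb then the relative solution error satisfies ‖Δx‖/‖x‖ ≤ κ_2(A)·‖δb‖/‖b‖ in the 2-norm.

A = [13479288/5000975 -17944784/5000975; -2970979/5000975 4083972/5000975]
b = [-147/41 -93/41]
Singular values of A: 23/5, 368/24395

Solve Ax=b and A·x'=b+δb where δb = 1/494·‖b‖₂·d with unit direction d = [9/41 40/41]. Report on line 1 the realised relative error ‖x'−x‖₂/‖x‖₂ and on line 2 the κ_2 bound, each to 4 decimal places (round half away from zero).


largest singular value 23/5, smallest 368/24395
κ_2(A) = (23/5) / (368/24395) = 304.9375
worst-case relative error ≤ 304.9375 × 1/494 = 0.6173
solve Ax = b  →  x = [-159.4891 -118.8016]
‖b‖ = 4.2426, ‖x‖ = 198.8734
re-solving with b+δb shifts x by Δx of norm 0.5693
relative error = 0.0029
realised/bound (from unrounded values) ≈ 0.0046

0.0029
0.6173


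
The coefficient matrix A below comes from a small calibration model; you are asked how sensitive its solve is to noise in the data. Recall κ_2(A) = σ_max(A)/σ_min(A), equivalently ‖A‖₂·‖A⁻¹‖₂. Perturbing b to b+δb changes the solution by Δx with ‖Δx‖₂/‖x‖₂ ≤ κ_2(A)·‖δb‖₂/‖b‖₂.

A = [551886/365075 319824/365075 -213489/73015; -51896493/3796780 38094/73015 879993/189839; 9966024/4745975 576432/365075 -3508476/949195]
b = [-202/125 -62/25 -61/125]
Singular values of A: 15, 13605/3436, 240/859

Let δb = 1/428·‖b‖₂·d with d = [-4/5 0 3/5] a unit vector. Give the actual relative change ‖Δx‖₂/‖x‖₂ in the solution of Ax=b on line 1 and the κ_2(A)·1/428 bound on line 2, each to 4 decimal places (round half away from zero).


0.0069
0.1254

σ_max = 15, σ_min = 240/859
κ_2(A) = 15 / (240/859) = 53.6875
worst-case relative error ≤ 53.6875 × 1/428 = 0.1254
solve Ax = b  →  x = [0.9423 2.9204 1.9149]
2-norm of b is 3.0000; of x, 3.6171
Δx = A⁻¹·δb where δb = 1/428·3.0000·d; ‖Δx‖ = 0.0251
dividing the unrounded norms, ‖Δx‖/‖x‖ = 0.0069
tightness: 0.0069 against a bound of 0.1254 (unrounded ratio ≈ 0.0553)


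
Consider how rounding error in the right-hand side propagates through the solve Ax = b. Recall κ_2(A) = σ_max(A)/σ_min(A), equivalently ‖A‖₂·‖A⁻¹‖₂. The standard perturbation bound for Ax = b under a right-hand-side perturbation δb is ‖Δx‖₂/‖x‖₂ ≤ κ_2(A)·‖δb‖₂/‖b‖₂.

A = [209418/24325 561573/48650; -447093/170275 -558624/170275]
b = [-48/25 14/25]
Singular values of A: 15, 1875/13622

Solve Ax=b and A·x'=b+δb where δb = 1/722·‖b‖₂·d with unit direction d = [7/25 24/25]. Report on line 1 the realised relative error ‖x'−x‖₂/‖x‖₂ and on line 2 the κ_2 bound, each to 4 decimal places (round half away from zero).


largest singular value 15, smallest 1875/13622
κ = σ_max/σ_min = 15/(1875/13622) = 108.9760
perturbation bound = 108.9760·1/722 = 0.1509
solve Ax = b  →  x = [-0.0800 -0.1067]
‖b‖ = 2.0000, ‖x‖ = 0.1333
Δx = A⁻¹·δb where δb = 1/722·2.0000·d; ‖Δx‖ = 0.0201
relative error = 0.1509
tightness: 0.1509 against a bound of 0.1509; the bound is attained (ratio 1)

0.1509
0.1509


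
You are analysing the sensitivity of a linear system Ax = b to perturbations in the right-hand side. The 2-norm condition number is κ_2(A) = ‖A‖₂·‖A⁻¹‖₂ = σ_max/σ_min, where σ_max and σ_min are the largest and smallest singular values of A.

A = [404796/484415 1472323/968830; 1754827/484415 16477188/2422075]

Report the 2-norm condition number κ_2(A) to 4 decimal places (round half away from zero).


347.5000

AᵀA = [22698517/1642285 1063953198/41057125; 1063953198/41057125 39898669313/821142500]; tr = 3014583989/48302500, det = 38950081/1207562500
char-poly roots: 6241/100 and 6241/12075625
σ_max=√(6241/100)=(79/10), σ_min=√(6241/12075625)=(79/3475) → κ = 347.5000


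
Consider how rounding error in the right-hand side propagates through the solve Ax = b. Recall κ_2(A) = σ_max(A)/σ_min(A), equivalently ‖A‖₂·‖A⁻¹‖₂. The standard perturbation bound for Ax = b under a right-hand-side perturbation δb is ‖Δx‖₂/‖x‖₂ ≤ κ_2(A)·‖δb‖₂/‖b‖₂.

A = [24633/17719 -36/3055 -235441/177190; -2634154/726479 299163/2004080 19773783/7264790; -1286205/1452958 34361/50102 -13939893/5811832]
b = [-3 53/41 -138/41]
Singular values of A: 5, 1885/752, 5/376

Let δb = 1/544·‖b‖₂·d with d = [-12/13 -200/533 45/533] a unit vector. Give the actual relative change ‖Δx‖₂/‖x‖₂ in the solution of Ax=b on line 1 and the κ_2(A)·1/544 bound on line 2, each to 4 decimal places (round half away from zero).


0.0043
0.6912

σ_max = 5, σ_min = 5/376
condition number: 5 ÷ (5/376) = 376.0000
κ_2(A)·‖δb‖/‖b‖ = 0.6912
solve Ax = b  →  x = [29.4007 144.0489 31.7407]
‖b‖ = 4.6904, ‖x‖ = 150.4060
re-solving with b+δb shifts x by Δx of norm 0.6484
realised ‖Δx‖/‖x‖ = 0.0043
tightness: 0.0043 against a bound of 0.6912 (unrounded ratio ≈ 0.0062)


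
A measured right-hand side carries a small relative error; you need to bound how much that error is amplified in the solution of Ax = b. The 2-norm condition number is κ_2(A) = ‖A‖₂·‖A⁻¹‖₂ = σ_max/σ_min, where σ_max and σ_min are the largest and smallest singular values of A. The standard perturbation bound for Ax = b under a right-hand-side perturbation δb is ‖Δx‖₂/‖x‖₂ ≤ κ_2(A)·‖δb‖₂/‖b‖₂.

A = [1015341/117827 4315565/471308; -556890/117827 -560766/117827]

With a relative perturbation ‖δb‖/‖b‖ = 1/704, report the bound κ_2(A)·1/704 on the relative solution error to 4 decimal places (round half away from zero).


form AᵀA = [160010001/1656509 671866125/6626036; 671866125/6626036 2822507741/26504144] with trace 185609233/913936 and determinant 1172889/228484
eigenvalues of AᵀA: λ = (tr ± √(tr²−4·det))/2 = 3249/16, 1444/57121
σ_max=√(3249/16)=(57/4), σ_min=√(1444/57121)=(38/239) → κ = 89.6250
κ_2(A)·‖δb‖/‖b‖ = 0.1273

0.1273


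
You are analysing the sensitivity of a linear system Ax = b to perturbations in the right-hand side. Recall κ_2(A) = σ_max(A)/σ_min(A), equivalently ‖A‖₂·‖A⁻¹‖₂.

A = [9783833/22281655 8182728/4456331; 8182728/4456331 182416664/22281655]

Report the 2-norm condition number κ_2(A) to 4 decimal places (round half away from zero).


form AᵀA = [1052736065569/295343337025 935588571336/59068667405; 935588571336/59068667405 20791056063616/295343337025] with trace 2598904477/35139005 and determinant 218803264/4392375625
solving λ² − 2598904477/35139005·λ + 218803264/4392375625 = 0 gives λ = 1849/25, 118336/175695025
σ_max=√(1849/25)=(43/5), σ_min=√(118336/175695025)=(344/13255) → κ = 331.3750

331.3750


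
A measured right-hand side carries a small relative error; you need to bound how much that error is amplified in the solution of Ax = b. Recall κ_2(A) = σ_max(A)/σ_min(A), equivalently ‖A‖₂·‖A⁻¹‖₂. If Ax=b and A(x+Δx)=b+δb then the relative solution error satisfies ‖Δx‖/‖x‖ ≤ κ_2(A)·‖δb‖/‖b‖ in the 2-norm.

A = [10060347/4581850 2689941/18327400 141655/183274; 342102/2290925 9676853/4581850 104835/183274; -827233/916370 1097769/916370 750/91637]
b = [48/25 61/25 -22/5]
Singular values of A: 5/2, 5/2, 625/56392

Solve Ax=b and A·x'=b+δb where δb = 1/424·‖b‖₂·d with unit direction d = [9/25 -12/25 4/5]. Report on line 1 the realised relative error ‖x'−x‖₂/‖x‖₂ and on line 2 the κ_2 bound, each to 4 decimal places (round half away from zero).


0.0032
0.5320

from the listed singular values, σ₁ = 5/2, σ_n = 625/56392
κ_2(A) = (5/2) / (625/56392) = 225.5680
κ_2(A)·‖δb‖/‖b‖ = 0.5320
solve Ax = b  →  x = [112.4150 83.3113 -332.6850]
‖b‖₂ = 5.3852 and ‖x‖₂ = 360.9117
Δx = A⁻¹·δb where δb = 1/424·5.3852·d; ‖Δx‖ = 1.1460
relative error = 0.0032
so the bound overstates the realised error by a factor of ≈ 167.5490 (computed from the unrounded values)


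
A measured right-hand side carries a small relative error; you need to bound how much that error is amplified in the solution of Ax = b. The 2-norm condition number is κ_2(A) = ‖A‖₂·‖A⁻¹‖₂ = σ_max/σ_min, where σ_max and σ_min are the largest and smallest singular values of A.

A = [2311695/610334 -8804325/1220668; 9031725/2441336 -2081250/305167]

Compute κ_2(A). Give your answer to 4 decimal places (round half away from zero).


148.5600

M = AᵀA = [11686017825/416879168 -2738350125/52109896; -2738350125/52109896 10269410625/104219792]. tr(M)=3103744725/24522304, det(M)=284765625/392356864
solving λ² − 3103744725/24522304·λ + 284765625/392356864 = 0 gives λ = 2025/16, 140625/24522304
κ_2(A) = √(λ_max/λ_min) = √((2025/16) / (140625/24522304)) = 148.5600


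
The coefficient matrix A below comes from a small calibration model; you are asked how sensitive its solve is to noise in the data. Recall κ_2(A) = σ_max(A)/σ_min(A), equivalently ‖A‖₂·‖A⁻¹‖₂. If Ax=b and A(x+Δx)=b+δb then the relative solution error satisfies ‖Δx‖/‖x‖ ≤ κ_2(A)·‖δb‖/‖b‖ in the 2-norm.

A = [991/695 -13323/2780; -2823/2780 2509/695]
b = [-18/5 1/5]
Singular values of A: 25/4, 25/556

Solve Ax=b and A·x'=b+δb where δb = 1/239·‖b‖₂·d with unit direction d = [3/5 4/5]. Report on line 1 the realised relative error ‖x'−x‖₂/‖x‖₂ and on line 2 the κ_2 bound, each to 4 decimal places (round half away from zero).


0.0075
0.5816

from the listed singular values, σ₁ = 25/4, σ_n = 25/556
κ = σ_max/σ_min = (25/4)/(25/556) = 139.0000
perturbation bound = 139.0000·1/239 = 0.5816
solve Ax = b  →  x = [-42.8352 -11.9936]
‖b‖₂ = 3.6056 and ‖x‖₂ = 44.4826
re-solving with b+δb shifts x by Δx of norm 0.3355
relative error = 0.0075
so the bound overstates the realised error by a factor of ≈ 77.1078 (computed from the unrounded values)


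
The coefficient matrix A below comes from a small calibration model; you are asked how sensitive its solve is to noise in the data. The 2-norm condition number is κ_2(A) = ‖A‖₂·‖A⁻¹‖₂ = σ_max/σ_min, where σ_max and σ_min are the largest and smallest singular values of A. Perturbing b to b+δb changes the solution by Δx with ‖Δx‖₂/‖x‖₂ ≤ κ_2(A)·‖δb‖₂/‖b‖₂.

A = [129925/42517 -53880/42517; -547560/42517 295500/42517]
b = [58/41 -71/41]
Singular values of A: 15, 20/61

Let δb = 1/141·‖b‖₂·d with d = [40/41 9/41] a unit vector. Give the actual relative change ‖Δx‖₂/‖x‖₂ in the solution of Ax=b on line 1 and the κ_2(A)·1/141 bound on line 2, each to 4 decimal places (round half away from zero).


σ_max = 15, σ_min = 20/61
κ = σ_max/σ_min = 15/(20/61) = 45.7500
bound on ‖Δx‖/‖x‖: κ·ε = 45.7500·1/141 = 0.3245
solve Ax = b  →  x = [1.5529 2.6284]
‖b‖₂ = 2.2361 and ‖x‖₂ = 3.0529
re-solving with b+δb shifts x by Δx of norm 0.0484
relative error = 0.0158
realised/bound (from unrounded values) ≈ 0.0488

0.0158
0.3245


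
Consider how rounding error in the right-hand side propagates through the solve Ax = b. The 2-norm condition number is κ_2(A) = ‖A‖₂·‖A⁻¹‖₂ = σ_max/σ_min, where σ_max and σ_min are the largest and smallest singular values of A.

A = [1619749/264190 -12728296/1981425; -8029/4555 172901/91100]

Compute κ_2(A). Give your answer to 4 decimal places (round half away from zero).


AᵀA = [113617861925/2791854244 -357886190935/8375562732; -357886190935/8375562732 4509481138681/100506752784]; tr = 10225593541/119508624, det = 46854025/478034496
char-poly roots: 1369/16 and 34225/29877156
κ_2(A) = √(λ_max/λ_min) = √((1369/16) / (34225/29877156)) = 273.3000

273.3000


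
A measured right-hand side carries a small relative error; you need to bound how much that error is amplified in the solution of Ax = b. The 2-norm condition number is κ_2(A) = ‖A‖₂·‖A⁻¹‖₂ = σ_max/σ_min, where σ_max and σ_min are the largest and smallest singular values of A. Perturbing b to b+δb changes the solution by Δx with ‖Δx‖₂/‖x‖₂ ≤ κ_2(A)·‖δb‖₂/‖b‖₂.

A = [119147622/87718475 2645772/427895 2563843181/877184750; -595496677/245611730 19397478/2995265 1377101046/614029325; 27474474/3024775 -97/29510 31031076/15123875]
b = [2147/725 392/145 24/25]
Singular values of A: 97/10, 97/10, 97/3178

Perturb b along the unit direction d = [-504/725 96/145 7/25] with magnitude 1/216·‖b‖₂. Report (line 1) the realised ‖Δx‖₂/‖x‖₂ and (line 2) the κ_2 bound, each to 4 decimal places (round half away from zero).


1.4713
1.4713

largest singular value 97/10, smallest 97/3178
condition number: (97/10) ÷ (97/3178) = 317.8000
perturbation bound = 317.8000·1/216 = 1.4713
solve Ax = b  →  x = [0.0658 0.3807 0.1774]
‖b‖₂ = 4.1231 and ‖x‖₂ = 0.4251
Δx = A⁻¹·δb where δb = 1/216·4.1231·d; ‖Δx‖ = 0.6254
realised ‖Δx‖/‖x‖ = 1.4713
tightness: 1.4713 against a bound of 1.4713; the bound is attained (ratio 1)


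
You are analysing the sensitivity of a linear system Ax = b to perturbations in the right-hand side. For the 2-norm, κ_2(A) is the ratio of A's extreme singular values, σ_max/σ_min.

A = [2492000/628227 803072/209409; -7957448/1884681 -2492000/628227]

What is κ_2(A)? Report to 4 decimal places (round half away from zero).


140.0625

form AᵀA = [141749767744/4223570121 44995552000/1407856707; 44995552000/1407856707 14285833216/469285569] with trace 321429568/5022081 and determinant 1048576/5022081
char-poly roots: 64 and 16384/5022081
κ_2(A) = √(λ_max/λ_min) = √(64 / (16384/5022081)) = 140.0625


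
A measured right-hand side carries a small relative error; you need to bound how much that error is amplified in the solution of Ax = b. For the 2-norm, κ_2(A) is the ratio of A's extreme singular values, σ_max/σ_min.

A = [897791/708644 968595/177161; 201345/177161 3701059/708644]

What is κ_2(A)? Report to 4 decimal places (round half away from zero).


AᵀA = [1729685641/597118096 480019500/37319881; 480019500/37319881 34136335441/597118096]; tr = 10668061/177608, det = 923521/5683456
solving λ² − 10668061/177608·λ + 923521/5683456 = 0 gives λ = 961/16, 961/355216
σ_max=√(961/16)=(31/4), σ_min=√(961/355216)=(31/596) → κ = 149.0000

149.0000


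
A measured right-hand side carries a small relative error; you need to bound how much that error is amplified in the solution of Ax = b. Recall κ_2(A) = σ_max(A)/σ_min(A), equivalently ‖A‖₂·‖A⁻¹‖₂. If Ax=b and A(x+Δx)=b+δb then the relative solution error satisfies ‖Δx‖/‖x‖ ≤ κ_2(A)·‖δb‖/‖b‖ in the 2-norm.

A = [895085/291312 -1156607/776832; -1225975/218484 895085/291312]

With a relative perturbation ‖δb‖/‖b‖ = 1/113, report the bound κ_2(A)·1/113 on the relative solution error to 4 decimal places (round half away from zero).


0.4282

form AᵀA = [108162040225/2642782464 -153746065195/7047419904; -153746065195/7047419904 219083030569/18793119744] with trace 30775494289/585252864 and determinant 11051265625/9364045824
solving λ² − 30775494289/585252864·λ + 11051265625/9364045824 = 0 gives λ = 841/16, 13140625/585252864
κ = σ_max/σ_min = (29/4)/(3625/24192) = 48.3840
κ_2(A)·‖δb‖/‖b‖ = 0.4282


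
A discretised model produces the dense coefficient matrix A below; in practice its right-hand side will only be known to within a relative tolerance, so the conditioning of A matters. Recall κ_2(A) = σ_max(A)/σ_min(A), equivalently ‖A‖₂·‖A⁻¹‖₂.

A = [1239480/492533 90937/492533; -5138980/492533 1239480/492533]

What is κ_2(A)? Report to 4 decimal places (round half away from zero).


M = AᵀA = [16624286800/144312169 -3722158440/144312169; -3722158440/144312169 918846049/144312169]. tr(M)=10436129/85849, det(M)=5856400/85849
solving λ² − 10436129/85849·λ + 5856400/85849 = 0 gives λ = 121, 48400/85849
σ_max=√121=11, σ_min=√(48400/85849)=(220/293) → κ = 14.6500

14.6500


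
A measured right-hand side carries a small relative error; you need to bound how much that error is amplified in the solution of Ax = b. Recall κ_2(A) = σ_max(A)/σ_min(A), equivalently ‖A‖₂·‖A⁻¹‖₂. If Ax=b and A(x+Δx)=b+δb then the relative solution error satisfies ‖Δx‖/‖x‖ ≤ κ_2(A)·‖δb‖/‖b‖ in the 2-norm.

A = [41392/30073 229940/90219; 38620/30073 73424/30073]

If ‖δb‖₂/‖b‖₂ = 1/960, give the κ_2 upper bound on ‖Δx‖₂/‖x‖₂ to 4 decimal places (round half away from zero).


M = AᵀA = [3810704/1075369 21432320/3226107; 21432320/3226107 120561424/9678321]. tr(M)=535840/33489, det(M)=256/33489
eigenvalues of AᵀA: λ = (tr ± √(tr²−4·det))/2 = 16, 16/33489
κ = σ_max/σ_min = 4/(4/183) = 183.0000
κ_2(A)·‖δb‖/‖b‖ = 0.1906

0.1906


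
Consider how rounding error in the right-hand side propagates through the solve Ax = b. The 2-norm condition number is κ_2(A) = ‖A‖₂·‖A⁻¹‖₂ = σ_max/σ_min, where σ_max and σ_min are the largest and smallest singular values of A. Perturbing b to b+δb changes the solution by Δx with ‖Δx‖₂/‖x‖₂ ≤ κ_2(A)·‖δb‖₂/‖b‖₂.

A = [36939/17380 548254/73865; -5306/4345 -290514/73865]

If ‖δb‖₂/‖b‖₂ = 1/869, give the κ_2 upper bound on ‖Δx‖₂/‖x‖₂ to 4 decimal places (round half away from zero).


0.1250

AᵀA = [1814947897/302064400 776994813/37758050; 776994813/37758050 1332113608/18879025]; tr = 925150625/12082576, det = 1500625/3020644
λ_max, λ_min = (925150625/12082576 ± √855613576288130625/145988642795776)/2 = 1225/16, 4900/755161
κ = σ_max/σ_min = (35/4)/(70/869) = 108.6250
κ_2(A)·‖δb‖/‖b‖ = 0.1250


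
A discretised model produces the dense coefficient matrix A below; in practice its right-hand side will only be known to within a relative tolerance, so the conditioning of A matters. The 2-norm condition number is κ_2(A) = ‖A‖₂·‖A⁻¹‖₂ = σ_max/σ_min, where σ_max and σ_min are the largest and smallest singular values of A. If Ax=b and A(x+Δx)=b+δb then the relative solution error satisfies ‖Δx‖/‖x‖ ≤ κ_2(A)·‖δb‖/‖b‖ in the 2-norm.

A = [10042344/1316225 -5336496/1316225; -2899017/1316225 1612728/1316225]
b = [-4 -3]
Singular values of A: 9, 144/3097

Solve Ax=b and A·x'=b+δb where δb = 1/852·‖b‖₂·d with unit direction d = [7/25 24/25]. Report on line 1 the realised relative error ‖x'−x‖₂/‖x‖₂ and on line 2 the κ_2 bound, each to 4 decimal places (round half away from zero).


σ_max = 9, σ_min = 144/3097
condition number: 9 ÷ (144/3097) = 193.5625
perturbation bound = 193.5625·1/852 = 0.2272
solve Ax = b  →  x = [-40.7778 -75.7500]
‖b‖ = 5.0000, ‖x‖ = 86.0284
Δx = A⁻¹·δb where δb = 1/852·5.0000·d; ‖Δx‖ = 0.1262
realised ‖Δx‖/‖x‖ = 0.0015
so the bound overstates the realised error by a factor of ≈ 154.8512 (computed from the unrounded values)

0.0015
0.2272


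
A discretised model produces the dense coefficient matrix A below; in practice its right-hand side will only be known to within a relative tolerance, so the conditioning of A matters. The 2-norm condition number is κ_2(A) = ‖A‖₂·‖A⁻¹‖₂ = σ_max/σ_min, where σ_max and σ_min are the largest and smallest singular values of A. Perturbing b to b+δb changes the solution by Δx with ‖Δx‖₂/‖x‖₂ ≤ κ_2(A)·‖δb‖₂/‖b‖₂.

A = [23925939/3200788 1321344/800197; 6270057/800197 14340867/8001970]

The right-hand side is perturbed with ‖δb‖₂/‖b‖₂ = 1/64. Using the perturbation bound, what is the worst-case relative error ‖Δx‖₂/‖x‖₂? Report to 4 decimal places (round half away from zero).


form AᵀA = [1428618779505/12181978384 200896603299/7613736490; 200896603299/7613736490 452146804929/76137364900] with trace 22322460861/181171600 and determinant 151807041/724686400
solving λ² − 22322460861/181171600·λ + 151807041/724686400 = 0 gives λ = 12321/100, 12321/7246864
so κ_2 = √((12321/100) / (12321/7246864)) = 269.2000
perturbation bound = 269.2000·1/64 = 4.2063

4.2063


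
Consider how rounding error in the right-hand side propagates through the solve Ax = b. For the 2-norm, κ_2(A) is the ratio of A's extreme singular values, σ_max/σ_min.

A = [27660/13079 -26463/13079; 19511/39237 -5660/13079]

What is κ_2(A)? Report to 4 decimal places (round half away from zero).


AᵀA = [4322641/915849 -1372000/305283; -1372000/305283 435649/101761]; tr = 9802/1089, det = 1/121
solving λ² − 9802/1089·λ + 1/121 = 0 gives λ = 9, 1/1089
κ = σ_max/σ_min = 3/(1/33) = 99.0000

99.0000


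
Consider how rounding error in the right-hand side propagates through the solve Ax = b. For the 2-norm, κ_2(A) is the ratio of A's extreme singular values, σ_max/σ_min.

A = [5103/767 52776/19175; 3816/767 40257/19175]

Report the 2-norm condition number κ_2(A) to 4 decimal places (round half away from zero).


295.0000

M = AᵀA = [40602465/588289 84587328/2941445; 84587328/2941445 176237289/14707225]. tr(M)=7049106/87025, det(M)=6561/87025
char-poly roots: 81 and 81/87025
so κ_2 = √(81 / (81/87025)) = 295.0000


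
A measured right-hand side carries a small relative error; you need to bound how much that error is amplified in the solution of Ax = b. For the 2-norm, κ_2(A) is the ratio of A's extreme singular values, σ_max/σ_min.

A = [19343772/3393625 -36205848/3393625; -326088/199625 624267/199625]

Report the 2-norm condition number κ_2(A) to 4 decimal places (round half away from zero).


399.2500

M = AᵀA = [647858980944/18426705025 -242940235608/3685341005; -242940235608/3685341005 2277583061481/18426705025]. tr(M)=404905473/2550409, det(M)=252047376/1594005625
λ_max, λ_min = (404905473/2550409 ± √102465204995261373489/4065366292050625)/2 = 3969/25, 63504/63760225
so κ_2 = √((3969/25) / (63504/63760225)) = 399.2500


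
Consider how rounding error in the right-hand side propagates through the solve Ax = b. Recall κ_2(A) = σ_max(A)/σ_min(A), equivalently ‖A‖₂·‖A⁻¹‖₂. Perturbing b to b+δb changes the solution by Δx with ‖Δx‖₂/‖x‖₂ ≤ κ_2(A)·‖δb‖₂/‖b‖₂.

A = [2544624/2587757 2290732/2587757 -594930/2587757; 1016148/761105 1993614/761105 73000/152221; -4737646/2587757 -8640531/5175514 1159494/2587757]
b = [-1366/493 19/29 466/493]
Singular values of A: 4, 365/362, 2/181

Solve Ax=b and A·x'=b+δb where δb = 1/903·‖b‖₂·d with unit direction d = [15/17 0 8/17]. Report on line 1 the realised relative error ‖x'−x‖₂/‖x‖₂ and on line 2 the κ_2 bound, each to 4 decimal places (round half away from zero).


from the listed singular values, σ₁ = 4, σ_n = 2/181
κ_2(A) = 4 / (2/181) = 362.0000
perturbation bound = 362.0000·1/903 = 0.4009
solve Ax = b  →  x = [-101.1612 75.5584 -129.7010]
‖b‖₂ = 3.0000 and ‖x‖₂ = 181.0110
δb = ε·‖b‖·d = [0.0029 0.0000 0.0016]; solving A·Δx = δb gives ‖Δx‖ = 0.3007
dividing the unrounded norms, ‖Δx‖/‖x‖ = 0.0017
tightness: 0.0017 against a bound of 0.4009 (unrounded ratio ≈ 0.0041)

0.0017
0.4009


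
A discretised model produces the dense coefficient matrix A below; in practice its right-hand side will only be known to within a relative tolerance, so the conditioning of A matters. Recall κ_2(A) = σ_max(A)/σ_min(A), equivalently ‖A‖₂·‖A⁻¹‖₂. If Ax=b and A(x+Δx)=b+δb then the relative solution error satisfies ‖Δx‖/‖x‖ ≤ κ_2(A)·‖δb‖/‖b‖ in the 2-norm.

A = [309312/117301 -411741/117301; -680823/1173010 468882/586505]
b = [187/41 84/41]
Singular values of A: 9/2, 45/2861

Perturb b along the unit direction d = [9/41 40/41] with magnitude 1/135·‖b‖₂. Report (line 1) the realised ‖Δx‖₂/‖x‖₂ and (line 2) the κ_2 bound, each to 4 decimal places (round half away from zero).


σ_max = 9/2, σ_min = 45/2861
condition number: (9/2) ÷ (45/2861) = 286.1000
perturbation bound = 286.1000·1/135 = 2.1193
solve Ax = b  →  x = [153.1200 113.7289]
‖b‖₂ = 5.0000 and ‖x‖₂ = 190.7354
δb = ε·‖b‖·d = [0.0081 0.0361]; solving A·Δx = δb gives ‖Δx‖ = 2.3547
relative error = 0.0123
tightness: 0.0123 against a bound of 2.1193 (unrounded ratio ≈ 0.0058)

0.0123
2.1193


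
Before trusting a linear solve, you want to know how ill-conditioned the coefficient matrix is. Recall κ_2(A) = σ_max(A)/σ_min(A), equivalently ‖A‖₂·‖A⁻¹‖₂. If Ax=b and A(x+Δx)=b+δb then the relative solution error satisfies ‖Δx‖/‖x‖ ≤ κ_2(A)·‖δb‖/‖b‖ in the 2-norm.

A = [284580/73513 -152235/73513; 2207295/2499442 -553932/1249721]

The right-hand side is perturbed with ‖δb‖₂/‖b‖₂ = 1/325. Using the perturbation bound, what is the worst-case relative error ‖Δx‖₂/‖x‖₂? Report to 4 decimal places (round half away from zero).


0.5517

form AᵀA = [58591141425/3716365444 -7811840070/929091361; -7811840070/929091361 4166899929/929091361] with trace 260410869/12859396 and determinant 164025/12859396
eigenvalues of AᵀA: λ = (tr ± √(tr²−4·det))/2 = 81/4, 2025/3214849
κ_2(A) = √(λ_max/λ_min) = √((81/4) / (2025/3214849)) = 179.3000
worst-case relative error ≤ 179.3000 × 1/325 = 0.5517


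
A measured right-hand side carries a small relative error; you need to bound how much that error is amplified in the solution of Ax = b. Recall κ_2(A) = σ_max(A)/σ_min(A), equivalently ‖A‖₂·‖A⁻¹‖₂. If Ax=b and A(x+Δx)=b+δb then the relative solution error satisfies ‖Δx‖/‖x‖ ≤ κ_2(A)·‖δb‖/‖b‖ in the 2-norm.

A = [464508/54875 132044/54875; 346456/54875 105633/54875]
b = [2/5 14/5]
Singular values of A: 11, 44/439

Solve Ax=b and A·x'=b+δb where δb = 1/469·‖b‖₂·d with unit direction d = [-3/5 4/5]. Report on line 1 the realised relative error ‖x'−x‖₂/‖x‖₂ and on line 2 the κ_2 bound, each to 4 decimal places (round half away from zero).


0.0030
0.2340

from the listed singular values, σ₁ = 11, σ_n = 44/439
κ_2(A) = 11 / (44/439) = 109.7500
bound on ‖Δx‖/‖x‖: κ·ε = 109.7500·1/469 = 0.2340
solve Ax = b  →  x = [-5.4127 19.2073]
‖b‖₂ = 2.8284 and ‖x‖₂ = 19.9554
δb = ε·‖b‖·d = [-0.0036 0.0048]; solving A·Δx = δb gives ‖Δx‖ = 0.0602
realised ‖Δx‖/‖x‖ = 0.0030
realised/bound (from unrounded values) ≈ 0.0129


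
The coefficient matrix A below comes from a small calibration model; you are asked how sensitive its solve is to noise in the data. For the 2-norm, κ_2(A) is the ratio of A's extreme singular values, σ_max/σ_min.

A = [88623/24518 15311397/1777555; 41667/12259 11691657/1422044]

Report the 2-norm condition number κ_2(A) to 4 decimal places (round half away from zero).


AᵀA = [14798591685/601132324 177574663233/3005661620; 177574663233/3005661620 8523654143409/60113232400]; tr = 59192386461/355699600, det = 276922881/1422798400
solving λ² − 59192386461/355699600·λ + 276922881/1422798400 = 0 gives λ = 16641/100, 16641/14227984
σ_max=√(16641/100)=(129/10), σ_min=√(16641/14227984)=(129/3772) → κ = 377.2000

377.2000


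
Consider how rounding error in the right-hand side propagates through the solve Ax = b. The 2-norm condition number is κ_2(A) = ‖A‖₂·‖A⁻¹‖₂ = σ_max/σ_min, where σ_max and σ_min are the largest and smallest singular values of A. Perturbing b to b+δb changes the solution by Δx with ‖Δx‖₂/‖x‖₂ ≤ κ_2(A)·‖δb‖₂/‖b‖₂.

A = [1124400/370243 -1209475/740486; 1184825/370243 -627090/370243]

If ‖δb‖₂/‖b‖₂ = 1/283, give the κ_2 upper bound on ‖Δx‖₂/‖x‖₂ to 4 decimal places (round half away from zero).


M = AᵀA = [3172515625/162996289 -1691984250/162996289; -1691984250/162996289 3609747025/651985156]. tr(M)=56400725/2256004, det(M)=15625/2256004
λ_max, λ_min = (56400725/2256004 ± √3180900780275625/5089554048016)/2 = 25, 625/2256004
so κ_2 = √(25 / (625/2256004)) = 300.4000
κ_2(A)·‖δb‖/‖b‖ = 1.0615

1.0615


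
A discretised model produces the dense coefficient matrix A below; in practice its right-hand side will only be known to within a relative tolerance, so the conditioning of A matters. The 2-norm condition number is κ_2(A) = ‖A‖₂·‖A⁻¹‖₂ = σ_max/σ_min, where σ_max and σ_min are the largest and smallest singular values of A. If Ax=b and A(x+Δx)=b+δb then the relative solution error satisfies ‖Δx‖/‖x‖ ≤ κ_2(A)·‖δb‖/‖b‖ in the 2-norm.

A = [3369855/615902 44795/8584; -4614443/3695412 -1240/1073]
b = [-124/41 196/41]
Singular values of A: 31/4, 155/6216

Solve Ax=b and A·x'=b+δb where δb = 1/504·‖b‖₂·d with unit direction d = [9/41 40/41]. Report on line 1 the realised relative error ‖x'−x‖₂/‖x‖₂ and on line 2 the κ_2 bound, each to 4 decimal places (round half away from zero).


σ_max = 31/4, σ_min = 155/6216
κ = σ_max/σ_min = (31/4)/(155/6216) = 310.8000
bound on ‖Δx‖/‖x‖: κ·ε = 310.8000·1/504 = 0.6167
solve Ax = b  →  x = [-111.0033 115.8051]
2-norm of b is 5.6569; of x, 160.4137
δb = ε·‖b‖·d = [0.0025 0.0110]; solving A·Δx = δb gives ‖Δx‖ = 0.4501
relative error = 0.0028
realised/bound (from unrounded values) ≈ 0.0046

0.0028
0.6167


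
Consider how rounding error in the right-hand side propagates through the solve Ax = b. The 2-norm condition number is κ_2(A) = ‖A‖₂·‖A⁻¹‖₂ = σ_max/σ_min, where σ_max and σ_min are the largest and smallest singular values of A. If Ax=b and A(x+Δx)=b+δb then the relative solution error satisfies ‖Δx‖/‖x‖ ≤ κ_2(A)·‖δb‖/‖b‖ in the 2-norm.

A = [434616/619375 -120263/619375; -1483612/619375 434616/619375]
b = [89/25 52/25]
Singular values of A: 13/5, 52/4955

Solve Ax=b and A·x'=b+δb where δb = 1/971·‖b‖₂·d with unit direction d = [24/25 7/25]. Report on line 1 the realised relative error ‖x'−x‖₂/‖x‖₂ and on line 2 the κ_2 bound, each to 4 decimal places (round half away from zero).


0.0011
0.2551

largest singular value 13/5, smallest 52/4955
κ = σ_max/σ_min = (13/5)/(52/4955) = 247.7500
bound on ‖Δx‖/‖x‖: κ·ε = 247.7500·1/971 = 0.2551
solve Ax = b  →  x = [106.3538 366.0154]
2-norm of b is 4.1231; of x, 381.1540
re-solving with b+δb shifts x by Δx of norm 0.4046
realised ‖Δx‖/‖x‖ = 0.0011
realised/bound (from unrounded values) ≈ 0.0042
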